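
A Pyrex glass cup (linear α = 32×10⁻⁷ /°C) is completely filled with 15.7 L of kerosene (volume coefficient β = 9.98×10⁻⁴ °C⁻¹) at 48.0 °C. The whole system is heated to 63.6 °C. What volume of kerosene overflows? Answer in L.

0.242 L

The cup also expands: β_container ≈ 3α = 9.6×10⁻⁶ /K
Net overflow = V₀(β_liq − 3α_cont)ΔT
β − 3α = 9.98×10⁻⁴ − 9.6×10⁻⁶ = 9.884×10⁻⁴ /K; ΔT = 15.6 K
ΔV = 15.7 × 9.884×10⁻⁴ × 15.6 = 0.242 L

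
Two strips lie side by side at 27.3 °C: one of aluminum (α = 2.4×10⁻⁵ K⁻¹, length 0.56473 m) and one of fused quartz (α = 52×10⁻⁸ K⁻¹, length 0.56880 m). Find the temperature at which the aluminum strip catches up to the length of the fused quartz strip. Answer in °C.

Equal length when α₁L₁ΔT − α₂L₂ΔT = L₂ − L₁ = 4.07×10⁻³ m
α₁L₁ = 1.355352×10⁻⁵, α₂L₂ = 2.95776×10⁻⁷ → Δ(αL) = 1.3257744×10⁻⁵ m/K
ΔT = 4.07×10⁻³ / 1.3257744×10⁻⁵ = 306.990 K, so T = 27.3 + 306.990 = 334.290 °C

T = 334.3 °C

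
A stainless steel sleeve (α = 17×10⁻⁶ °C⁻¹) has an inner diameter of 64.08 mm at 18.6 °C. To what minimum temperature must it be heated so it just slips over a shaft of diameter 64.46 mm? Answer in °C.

T = 367 °C

Required Δd = 64.46 − 64.08 = 0.38 mm
Δd = αd₀ΔT ⇒ ΔT = Δd/(αd₀) = 0.38 / (17×10⁻⁶ × 64.08) = 348.83 K
T_min = 18.6 + 348.83 = 367.43 °C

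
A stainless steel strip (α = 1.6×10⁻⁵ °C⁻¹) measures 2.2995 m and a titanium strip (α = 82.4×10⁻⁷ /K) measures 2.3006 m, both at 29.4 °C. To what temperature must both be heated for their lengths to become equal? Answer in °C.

Equal length when α₁L₁ΔT − α₂L₂ΔT = L₂ − L₁ = 1.10×10⁻³ m
α₁L₁ = 3.6792×10⁻⁵, α₂L₂ = 1.8956944×10⁻⁵ → Δ(αL) = 1.7835056×10⁻⁵ m/K
ΔT = 1.10×10⁻³ / 1.7835056×10⁻⁵ = 61.6763 K, so T = 29.4 + 61.6763 = 91.0763 °C

T = 91.08 °C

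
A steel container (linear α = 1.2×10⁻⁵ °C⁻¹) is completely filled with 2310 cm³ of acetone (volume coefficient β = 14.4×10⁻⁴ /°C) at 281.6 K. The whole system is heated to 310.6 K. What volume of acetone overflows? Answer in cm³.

94.1 cm³

The container also expands: β_container ≈ 3α = 3.6×10⁻⁵ /K
Net overflow = V₀(β_liq − 3α_cont)ΔT
β − 3α = 1.44×10⁻³ − 3.6×10⁻⁵ = 1.404×10⁻³ /K; ΔT = 29.0 K
ΔV = 2310 × 1.404×10⁻³ × 29.0 = 94.1 cm³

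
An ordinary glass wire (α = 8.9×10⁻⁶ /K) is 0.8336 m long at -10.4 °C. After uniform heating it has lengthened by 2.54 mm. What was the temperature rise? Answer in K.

ΔL = αL₀ΔT ⇒ ΔT = ΔL / (αL₀)
ΔT = 2.54×10⁻³ m / (8.9×10⁻⁶ × 0.8336 m) = 342.36 K

ΔT = 342 K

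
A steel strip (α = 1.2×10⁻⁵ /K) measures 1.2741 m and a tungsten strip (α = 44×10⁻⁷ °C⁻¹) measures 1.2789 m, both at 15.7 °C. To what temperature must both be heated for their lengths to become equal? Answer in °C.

L₁(1 + α₁ΔT) = L₂(1 + α₂ΔT) ⇒ ΔT = (L₂ − L₁)/(α₁L₁ − α₂L₂)
L₂ − L₁ = 1.2789 − 1.2741 = 4.80×10⁻³ m
α₁L₁ − α₂L₂ = 1.2×10⁻⁵×1.2741 − 44×10⁻⁷×1.2789 = 9.66204×10⁻⁶ m/K
ΔT = 4.80×10⁻³ / 9.66204×10⁻⁶ = 496.789 K
T = 15.7 + 496.789 = 512.489 °C

T = 512.5 °C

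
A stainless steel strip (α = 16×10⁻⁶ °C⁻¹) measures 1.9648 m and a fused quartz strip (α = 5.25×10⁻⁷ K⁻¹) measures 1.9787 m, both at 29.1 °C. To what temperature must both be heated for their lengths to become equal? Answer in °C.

L₁(1 + α₁ΔT) = L₂(1 + α₂ΔT) ⇒ ΔT = (L₂ − L₁)/(α₁L₁ − α₂L₂)
L₂ − L₁ = 1.9787 − 1.9648 = 1.39×10⁻² m
α₁L₁ − α₂L₂ = 16×10⁻⁶×1.9648 − 5.25×10⁻⁷×1.9787 = 3.03979825×10⁻⁵ m/K
ΔT = 1.39×10⁻² / 3.03979825×10⁻⁵ = 457.267 K
T = 29.1 + 457.267 = 486.367 °C

T = 486.4 °C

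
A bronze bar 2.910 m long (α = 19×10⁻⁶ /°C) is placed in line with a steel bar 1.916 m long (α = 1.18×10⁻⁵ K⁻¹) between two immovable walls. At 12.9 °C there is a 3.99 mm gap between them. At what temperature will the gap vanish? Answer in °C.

α₁L₁ = 5.529×10⁻⁵ m/K, α₂L₂ = 2.26088×10⁻⁵ m/K → total 7.78988×10⁻⁵ m/K
ΔT = g/(α₁L₁+α₂L₂) = 3.99×10⁻³ / 7.78988×10⁻⁵ = 51.220 K
T = 12.9 + 51.220 = 64.120 °C

T = 64.1 °C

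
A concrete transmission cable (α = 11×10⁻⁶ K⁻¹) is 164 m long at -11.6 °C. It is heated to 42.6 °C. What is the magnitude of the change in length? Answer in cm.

ΔL = 9.78 cm

|ΔT| = |42.6 − (-11.6)| = 54.2 K
ΔL = αL₀ΔT = (11×10⁻⁶)(164)(54.2) = 9.78×10⁻² m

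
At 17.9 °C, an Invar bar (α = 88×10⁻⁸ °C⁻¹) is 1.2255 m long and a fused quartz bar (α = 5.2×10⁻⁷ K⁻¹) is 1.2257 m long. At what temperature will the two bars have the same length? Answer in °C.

T = 471.3 °C

L₁(1 + α₁ΔT) = L₂(1 + α₂ΔT) ⇒ ΔT = (L₂ − L₁)/(α₁L₁ − α₂L₂)
L₂ − L₁ = 1.2257 − 1.2255 = 2.00×10⁻⁴ m
α₁L₁ − α₂L₂ = 88×10⁻⁸×1.2255 − 5.2×10⁻⁷×1.2257 = 4.41076×10⁻⁷ m/K
ΔT = 2.00×10⁻⁴ / 4.41076×10⁻⁷ = 453.437 K
T = 17.9 + 453.437 = 471.337 °C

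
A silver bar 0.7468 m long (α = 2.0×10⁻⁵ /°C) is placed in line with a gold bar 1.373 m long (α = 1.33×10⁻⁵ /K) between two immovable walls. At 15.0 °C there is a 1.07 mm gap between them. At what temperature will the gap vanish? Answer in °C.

T = 47.2 °C

Gap closes when ΔL₁ + ΔL₂ = 1.07 mm = 1.07×10⁻³ m
(α₁L₁ + α₂L₂)ΔT = g
α₁L₁ + α₂L₂ = 2.0×10⁻⁵×0.7468 + 1.33×10⁻⁵×1.373 = 3.31969×10⁻⁵ m/K
ΔT = 1.07×10⁻³ / 3.31969×10⁻⁵ = 32.232 K
T = 15.0 + 32.232 = 47.232 °C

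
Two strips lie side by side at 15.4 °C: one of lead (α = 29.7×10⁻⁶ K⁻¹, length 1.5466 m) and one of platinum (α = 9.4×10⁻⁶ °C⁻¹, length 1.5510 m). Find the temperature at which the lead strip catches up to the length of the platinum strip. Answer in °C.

Equal length when α₁L₁ΔT − α₂L₂ΔT = L₂ − L₁ = 4.40×10⁻³ m
α₁L₁ = 4.593402×10⁻⁵, α₂L₂ = 1.45794×10⁻⁵ → Δ(αL) = 3.135462×10⁻⁵ m/K
ΔT = 4.40×10⁻³ / 3.135462×10⁻⁵ = 140.330 K, so T = 15.4 + 140.330 = 155.730 °C

T = 155.7 °C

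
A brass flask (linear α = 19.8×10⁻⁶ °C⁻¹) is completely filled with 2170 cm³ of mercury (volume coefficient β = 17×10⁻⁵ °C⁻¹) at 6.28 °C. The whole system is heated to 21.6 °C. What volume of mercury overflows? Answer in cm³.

3.68 cm³

The flask also expands: β_container ≈ 3α = 5.94×10⁻⁵ /K
Net overflow = V₀(β_liq − 3α_cont)ΔT
β − 3α = 1.70×10⁻⁴ − 5.94×10⁻⁵ = 1.106×10⁻⁴ /K; ΔT = 15.32 K
ΔV = 2170 × 1.106×10⁻⁴ × 15.32 = 3.68 cm³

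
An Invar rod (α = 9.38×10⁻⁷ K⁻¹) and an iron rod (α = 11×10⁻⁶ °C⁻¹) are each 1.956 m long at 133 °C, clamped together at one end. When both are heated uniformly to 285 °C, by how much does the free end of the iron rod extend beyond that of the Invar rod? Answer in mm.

ΔT = 152 K
Invar: ΔL = 9.38×10⁻⁷ × 1.956 m × 152 = 2.7888×10⁻⁴ m = 0.27888 mm
iron: ΔL = 11×10⁻⁶ × 1.956 m × 152 = 3.2704×10⁻³ m = 3.2704 mm
difference = 3.2704 − 0.27888 = 2.99152 mm

2.99 mm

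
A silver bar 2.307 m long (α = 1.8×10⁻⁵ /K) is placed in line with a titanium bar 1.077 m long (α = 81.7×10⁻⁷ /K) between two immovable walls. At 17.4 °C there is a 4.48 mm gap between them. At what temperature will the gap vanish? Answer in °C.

T = 106 °C

Gap closes when ΔL₁ + ΔL₂ = 4.48 mm = 4.48×10⁻³ m
(α₁L₁ + α₂L₂)ΔT = g
α₁L₁ + α₂L₂ = 1.8×10⁻⁵×2.307 + 81.7×10⁻⁷×1.077 = 5.032509×10⁻⁵ m/K
ΔT = 4.48×10⁻³ / 5.032509×10⁻⁵ = 89.02 K
T = 17.4 + 89.02 = 106.42 °C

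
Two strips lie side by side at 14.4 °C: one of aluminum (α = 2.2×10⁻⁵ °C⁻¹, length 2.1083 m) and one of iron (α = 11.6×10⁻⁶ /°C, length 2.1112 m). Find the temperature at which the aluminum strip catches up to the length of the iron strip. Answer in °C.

Equal length when α₁L₁ΔT − α₂L₂ΔT = L₂ − L₁ = 2.90×10⁻³ m
α₁L₁ = 4.63826×10⁻⁵, α₂L₂ = 2.448992×10⁻⁵ → Δ(αL) = 2.189268×10⁻⁵ m/K
ΔT = 2.90×10⁻³ / 2.189268×10⁻⁵ = 132.464 K, so T = 14.4 + 132.464 = 146.864 °C

T = 146.9 °C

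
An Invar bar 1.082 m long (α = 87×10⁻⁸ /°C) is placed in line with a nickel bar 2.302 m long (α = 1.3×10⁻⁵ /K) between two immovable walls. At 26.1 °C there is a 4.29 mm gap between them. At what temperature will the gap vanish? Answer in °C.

T = 165 °C

α₁L₁ = 9.4134×10⁻⁷ m/K, α₂L₂ = 2.9926×10⁻⁵ m/K → total 3.086734×10⁻⁵ m/K
ΔT = g/(α₁L₁+α₂L₂) = 4.29×10⁻³ / 3.086734×10⁻⁵ = 138.98 K
T = 26.1 + 138.98 = 165.08 °C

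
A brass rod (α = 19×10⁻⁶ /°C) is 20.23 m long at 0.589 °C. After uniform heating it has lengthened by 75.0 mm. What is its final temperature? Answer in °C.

ΔL = αL₀ΔT ⇒ ΔT = ΔL / (αL₀)
ΔT = 75.0×10⁻³ m / (19×10⁻⁶ × 20.23 m) = 195.124 K
T = 0.589 + 195.124 = 195.713 °C

T = 196 °C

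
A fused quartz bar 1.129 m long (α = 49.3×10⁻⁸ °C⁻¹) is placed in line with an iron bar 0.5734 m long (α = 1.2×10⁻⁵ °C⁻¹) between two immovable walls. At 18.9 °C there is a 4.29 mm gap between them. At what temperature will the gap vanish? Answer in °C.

α₁L₁ = 5.56597×10⁻⁷ m/K, α₂L₂ = 6.8808×10⁻⁶ m/K → total 7.437397×10⁻⁶ m/K
ΔT = g/(α₁L₁+α₂L₂) = 4.29×10⁻³ / 7.437397×10⁻⁶ = 576.81 K
T = 18.9 + 576.81 = 595.71 °C

T = 596 °C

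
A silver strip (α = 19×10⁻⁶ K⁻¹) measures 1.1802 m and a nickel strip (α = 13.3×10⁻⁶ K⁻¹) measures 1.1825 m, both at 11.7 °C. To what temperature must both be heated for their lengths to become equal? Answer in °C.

T = 355.2 °C

L₁(1 + α₁ΔT) = L₂(1 + α₂ΔT) ⇒ ΔT = (L₂ − L₁)/(α₁L₁ − α₂L₂)
L₂ − L₁ = 1.1825 − 1.1802 = 2.30×10⁻³ m
α₁L₁ − α₂L₂ = 19×10⁻⁶×1.1802 − 13.3×10⁻⁶×1.1825 = 6.69655×10⁻⁶ m/K
ΔT = 2.30×10⁻³ / 6.69655×10⁻⁶ = 343.460 K
T = 11.7 + 343.460 = 355.160 °C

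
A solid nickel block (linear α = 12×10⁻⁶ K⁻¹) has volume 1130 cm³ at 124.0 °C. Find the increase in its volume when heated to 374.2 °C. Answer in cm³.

ΔV = 10.2 cm³

Isotropic solid: β ≈ 3α = 3.6×10⁻⁵ /K; ΔT = 250.2 K
ΔV = 3αV₀ΔT = 3(12×10⁻⁶)(1130)(250.2) = 10.2 cm³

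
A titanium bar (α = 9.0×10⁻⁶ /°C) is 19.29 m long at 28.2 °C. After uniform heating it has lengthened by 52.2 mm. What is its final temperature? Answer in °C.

ΔL = αL₀ΔT ⇒ ΔT = ΔL / (αL₀)
ΔT = 52.2×10⁻³ m / (9.0×10⁻⁶ × 19.29 m) = 300.67 K
T = 28.2 + 300.67 = 328.87 °C

T = 329 °C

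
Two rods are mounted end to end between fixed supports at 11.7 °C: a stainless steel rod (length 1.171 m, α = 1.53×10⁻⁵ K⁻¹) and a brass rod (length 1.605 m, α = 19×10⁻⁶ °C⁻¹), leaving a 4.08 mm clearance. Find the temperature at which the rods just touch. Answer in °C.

T = 96.0 °C

α₁L₁ = 1.79163×10⁻⁵ m/K, α₂L₂ = 3.0495×10⁻⁵ m/K → total 4.84113×10⁻⁵ m/K
ΔT = g/(α₁L₁+α₂L₂) = 4.08×10⁻³ / 4.84113×10⁻⁵ = 84.278 K
T = 11.7 + 84.278 = 95.978 °C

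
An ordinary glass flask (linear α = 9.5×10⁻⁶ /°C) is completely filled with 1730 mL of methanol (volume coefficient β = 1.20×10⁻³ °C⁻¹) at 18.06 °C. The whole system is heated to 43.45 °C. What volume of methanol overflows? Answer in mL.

The flask also expands: β_container ≈ 3α = 2.85×10⁻⁵ /K
Net overflow = V₀(β_liq − 3α_cont)ΔT
β − 3α = 1.20×10⁻³ − 2.85×10⁻⁵ = 1.1715×10⁻³ /K; ΔT = 25.39 K
ΔV = 1730 × 1.1715×10⁻³ × 25.39 = 51.5 mL

51.5 mL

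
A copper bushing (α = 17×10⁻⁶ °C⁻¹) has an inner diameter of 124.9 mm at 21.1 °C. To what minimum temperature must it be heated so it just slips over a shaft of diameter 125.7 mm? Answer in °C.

Required Δd = 125.7 − 124.9 = 0.8 mm
Δd = αd₀ΔT ⇒ ΔT = Δd/(αd₀) = 0.8 / (17×10⁻⁶ × 124.9) = 376.77 K
T_min = 21.1 + 376.77 = 397.87 °C

T = 398 °C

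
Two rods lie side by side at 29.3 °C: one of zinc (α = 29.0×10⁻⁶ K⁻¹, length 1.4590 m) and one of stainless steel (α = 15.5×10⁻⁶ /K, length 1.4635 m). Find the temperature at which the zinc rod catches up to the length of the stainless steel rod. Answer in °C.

T = 258.6 °C

Equal length when α₁L₁ΔT − α₂L₂ΔT = L₂ − L₁ = 4.50×10⁻³ m
α₁L₁ = 4.2311×10⁻⁵, α₂L₂ = 2.268425×10⁻⁵ → Δ(αL) = 1.962675×10⁻⁵ m/K
ΔT = 4.50×10⁻³ / 1.962675×10⁻⁵ = 229.279 K, so T = 29.3 + 229.279 = 258.579 °C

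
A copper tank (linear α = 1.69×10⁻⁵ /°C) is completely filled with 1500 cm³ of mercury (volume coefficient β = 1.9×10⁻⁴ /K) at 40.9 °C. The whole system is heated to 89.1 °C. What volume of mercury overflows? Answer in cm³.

The tank also expands: β_container ≈ 3α = 5.07×10⁻⁵ /K
Net overflow = V₀(β_liq − 3α_cont)ΔT
β − 3α = 1.90×10⁻⁴ − 5.07×10⁻⁵ = 1.393×10⁻⁴ /K; ΔT = 48.2 K
ΔV = 1500 × 1.393×10⁻⁴ × 48.2 = 10.1 cm³

10.1 cm³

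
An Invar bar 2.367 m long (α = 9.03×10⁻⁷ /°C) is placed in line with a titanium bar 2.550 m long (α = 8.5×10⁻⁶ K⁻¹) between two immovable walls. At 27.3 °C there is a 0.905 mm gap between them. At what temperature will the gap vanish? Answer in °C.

T = 65.3 °C

α₁L₁ = 2.137401×10⁻⁶ m/K, α₂L₂ = 2.1675×10⁻⁵ m/K → total 2.3812401×10⁻⁵ m/K
ΔT = g/(α₁L₁+α₂L₂) = 9.05×10⁻⁴ / 2.3812401×10⁻⁵ = 38.005 K
T = 27.3 + 38.005 = 65.305 °C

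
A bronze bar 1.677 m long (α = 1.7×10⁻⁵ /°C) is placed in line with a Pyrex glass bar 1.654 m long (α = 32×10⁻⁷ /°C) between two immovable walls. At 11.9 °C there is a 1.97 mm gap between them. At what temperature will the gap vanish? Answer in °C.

Gap closes when ΔL₁ + ΔL₂ = 1.97 mm = 1.97×10⁻³ m
(α₁L₁ + α₂L₂)ΔT = g
α₁L₁ + α₂L₂ = 1.7×10⁻⁵×1.677 + 32×10⁻⁷×1.654 = 3.38018×10⁻⁵ m/K
ΔT = 1.97×10⁻³ / 3.38018×10⁻⁵ = 58.281 K
T = 11.9 + 58.281 = 70.181 °C

T = 70.2 °C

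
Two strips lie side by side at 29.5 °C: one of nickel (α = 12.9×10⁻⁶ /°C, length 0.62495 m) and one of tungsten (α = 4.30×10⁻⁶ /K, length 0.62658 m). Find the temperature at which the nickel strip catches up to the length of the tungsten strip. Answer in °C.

Equal length when α₁L₁ΔT − α₂L₂ΔT = L₂ − L₁ = 1.63×10⁻³ m
α₁L₁ = 8.061855×10⁻⁶, α₂L₂ = 2.694294×10⁻⁶ → Δ(αL) = 5.367561×10⁻⁶ m/K
ΔT = 1.63×10⁻³ / 5.367561×10⁻⁶ = 303.676 K, so T = 29.5 + 303.676 = 333.176 °C

T = 333.2 °C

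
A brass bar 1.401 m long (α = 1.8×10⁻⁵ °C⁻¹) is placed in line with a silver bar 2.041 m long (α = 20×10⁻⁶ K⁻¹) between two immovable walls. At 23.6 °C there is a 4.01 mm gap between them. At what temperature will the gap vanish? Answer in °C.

Gap closes when ΔL₁ + ΔL₂ = 4.01 mm = 4.01×10⁻³ m
(α₁L₁ + α₂L₂)ΔT = g
α₁L₁ + α₂L₂ = 1.8×10⁻⁵×1.401 + 20×10⁻⁶×2.041 = 6.6038×10⁻⁵ m/K
ΔT = 4.01×10⁻³ / 6.6038×10⁻⁵ = 60.723 K
T = 23.6 + 60.723 = 84.323 °C

T = 84.3 °C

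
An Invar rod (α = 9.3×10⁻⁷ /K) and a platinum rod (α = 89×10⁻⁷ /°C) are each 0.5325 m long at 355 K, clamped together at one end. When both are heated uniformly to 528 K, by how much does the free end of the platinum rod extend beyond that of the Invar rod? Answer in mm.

0.734 mm

ΔT = 173 K
Invar: ΔL = 9.3×10⁻⁷ × 0.5325 m × 173 = 8.5674×10⁻⁵ m = 0.085674 mm
platinum: ΔL = 89×10⁻⁷ × 0.5325 m × 173 = 8.1989×10⁻⁴ m = 0.81989 mm
difference = 0.81989 − 0.085674 = 0.734216 mm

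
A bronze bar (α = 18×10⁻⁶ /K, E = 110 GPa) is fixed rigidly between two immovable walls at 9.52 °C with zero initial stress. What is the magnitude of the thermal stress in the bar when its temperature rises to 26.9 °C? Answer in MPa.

σ = 34.4 MPa

Fully constrained: the free strain ε = αΔT is blocked, so σ = Eε = EαΔT.
|ΔT| = 17.38 K
σ = 110×10⁹ × 18×10⁻⁶ × 17.38 = 3.44×10⁷ Pa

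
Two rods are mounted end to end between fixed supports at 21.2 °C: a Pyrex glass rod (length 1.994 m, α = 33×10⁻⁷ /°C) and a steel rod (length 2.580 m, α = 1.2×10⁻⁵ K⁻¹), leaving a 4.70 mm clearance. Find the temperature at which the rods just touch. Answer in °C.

α₁L₁ = 6.5802×10⁻⁶ m/K, α₂L₂ = 3.096×10⁻⁵ m/K → total 3.75402×10⁻⁵ m/K
ΔT = g/(α₁L₁+α₂L₂) = 4.70×10⁻³ / 3.75402×10⁻⁵ = 125.20 K
T = 21.2 + 125.20 = 146.40 °C

T = 146 °C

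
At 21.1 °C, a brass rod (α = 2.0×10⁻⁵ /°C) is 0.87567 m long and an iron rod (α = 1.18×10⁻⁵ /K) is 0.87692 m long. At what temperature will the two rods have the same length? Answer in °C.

L₁(1 + α₁ΔT) = L₂(1 + α₂ΔT) ⇒ ΔT = (L₂ − L₁)/(α₁L₁ − α₂L₂)
L₂ − L₁ = 0.87692 − 0.87567 = 1.25×10⁻³ m
α₁L₁ − α₂L₂ = 2.0×10⁻⁵×0.87567 − 1.18×10⁻⁵×0.87692 = 7.165744×10⁻⁶ m/K
ΔT = 1.25×10⁻³ / 7.165744×10⁻⁶ = 174.441 K
T = 21.1 + 174.441 = 195.541 °C

T = 195.5 °C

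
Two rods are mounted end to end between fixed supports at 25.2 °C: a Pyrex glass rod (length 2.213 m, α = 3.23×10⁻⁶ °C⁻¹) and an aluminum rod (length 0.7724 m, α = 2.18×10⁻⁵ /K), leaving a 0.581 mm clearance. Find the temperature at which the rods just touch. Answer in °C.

Gap closes when ΔL₁ + ΔL₂ = 0.581 mm = 5.81×10⁻⁴ m
(α₁L₁ + α₂L₂)ΔT = g
α₁L₁ + α₂L₂ = 3.23×10⁻⁶×2.213 + 2.18×10⁻⁵×0.7724 = 2.398631×10⁻⁵ m/K
ΔT = 5.81×10⁻⁴ / 2.398631×10⁻⁵ = 24.222 K
T = 25.2 + 24.222 = 49.422 °C

T = 49.4 °C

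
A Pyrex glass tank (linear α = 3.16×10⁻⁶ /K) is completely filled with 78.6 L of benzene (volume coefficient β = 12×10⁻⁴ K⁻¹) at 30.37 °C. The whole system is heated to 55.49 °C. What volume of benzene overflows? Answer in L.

2.35 L

The tank also expands: β_container ≈ 3α = 9.48×10⁻⁶ /K
Net overflow = V₀(β_liq − 3α_cont)ΔT
β − 3α = 1.20×10⁻³ − 9.48×10⁻⁶ = 1.19052×10⁻³ /K; ΔT = 25.12 K
ΔV = 78.6 × 1.19052×10⁻³ × 25.12 = 2.35 L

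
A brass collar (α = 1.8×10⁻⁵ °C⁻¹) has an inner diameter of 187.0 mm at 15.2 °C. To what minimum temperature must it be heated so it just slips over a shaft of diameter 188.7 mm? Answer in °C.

Required Δd = 188.7 − 187.0 = 1.7 mm
Δd = αd₀ΔT ⇒ ΔT = Δd/(αd₀) = 1.7 / (1.8×10⁻⁵ × 187.0) = 505.05 K
T_min = 15.2 + 505.05 = 520.25 °C

T = 520 °C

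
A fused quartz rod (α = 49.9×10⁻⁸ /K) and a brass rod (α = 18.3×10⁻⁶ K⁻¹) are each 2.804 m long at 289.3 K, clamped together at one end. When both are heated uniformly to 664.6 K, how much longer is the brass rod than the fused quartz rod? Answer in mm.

18.7 mm

ΔT = 375.3 K
fused quartz: ΔL = 49.9×10⁻⁸ × 2.804 m × 375.3 = 5.2512×10⁻⁴ m = 0.52512 mm
brass: ΔL = 18.3×10⁻⁶ × 2.804 m × 375.3 = 1.9258×10⁻² m = 19.258 mm
difference = 19.258 − 0.52512 = 18.73288 mm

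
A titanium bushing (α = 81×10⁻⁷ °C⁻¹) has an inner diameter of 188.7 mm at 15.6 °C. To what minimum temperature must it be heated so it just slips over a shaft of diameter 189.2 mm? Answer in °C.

T = 343 °C

Required Δd = 189.2 − 188.7 = 0.5 mm
Δd = αd₀ΔT ⇒ ΔT = Δd/(αd₀) = 0.5 / (81×10⁻⁷ × 188.7) = 327.12 K
T_min = 15.6 + 327.12 = 342.72 °C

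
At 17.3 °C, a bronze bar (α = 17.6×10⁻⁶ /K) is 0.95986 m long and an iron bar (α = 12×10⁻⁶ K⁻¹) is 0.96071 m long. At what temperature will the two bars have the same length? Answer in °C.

T = 175.7 °C

Equal length when α₁L₁ΔT − α₂L₂ΔT = L₂ − L₁ = 8.50×10⁻⁴ m
α₁L₁ = 1.6893536×10⁻⁵, α₂L₂ = 1.152852×10⁻⁵ → Δ(αL) = 5.365016×10⁻⁶ m/K
ΔT = 8.50×10⁻⁴ / 5.365016×10⁻⁶ = 158.434 K, so T = 17.3 + 158.434 = 175.734 °C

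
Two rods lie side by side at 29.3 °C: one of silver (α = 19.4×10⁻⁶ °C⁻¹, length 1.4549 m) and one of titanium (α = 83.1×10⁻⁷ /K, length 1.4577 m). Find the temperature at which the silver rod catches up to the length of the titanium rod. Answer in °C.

Equal length when α₁L₁ΔT − α₂L₂ΔT = L₂ − L₁ = 2.80×10⁻³ m
α₁L₁ = 2.822506×10⁻⁵, α₂L₂ = 1.2113487×10⁻⁵ → Δ(αL) = 1.6111573×10⁻⁵ m/K
ΔT = 2.80×10⁻³ / 1.6111573×10⁻⁵ = 173.788 K, so T = 29.3 + 173.788 = 203.088 °C

T = 203.1 °C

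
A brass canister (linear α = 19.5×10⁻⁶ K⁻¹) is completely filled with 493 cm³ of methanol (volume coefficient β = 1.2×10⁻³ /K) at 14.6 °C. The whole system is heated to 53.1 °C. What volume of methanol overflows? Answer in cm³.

The canister also expands: β_container ≈ 3α = 5.85×10⁻⁵ /K
Net overflow = V₀(β_liq − 3α_cont)ΔT
β − 3α = 1.20×10⁻³ − 5.85×10⁻⁵ = 1.1415×10⁻³ /K; ΔT = 38.5 K
ΔV = 493 × 1.1415×10⁻³ × 38.5 = 21.7 cm³

21.7 cm³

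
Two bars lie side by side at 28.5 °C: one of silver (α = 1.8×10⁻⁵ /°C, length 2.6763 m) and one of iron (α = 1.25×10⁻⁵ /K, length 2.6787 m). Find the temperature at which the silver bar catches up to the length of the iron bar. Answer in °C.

L₁(1 + α₁ΔT) = L₂(1 + α₂ΔT) ⇒ ΔT = (L₂ − L₁)/(α₁L₁ − α₂L₂)
L₂ − L₁ = 2.6787 − 2.6763 = 2.40×10⁻³ m
α₁L₁ − α₂L₂ = 1.8×10⁻⁵×2.6763 − 1.25×10⁻⁵×2.6787 = 1.468965×10⁻⁵ m/K
ΔT = 2.40×10⁻³ / 1.468965×10⁻⁵ = 163.380 K
T = 28.5 + 163.380 = 191.880 °C

T = 191.9 °C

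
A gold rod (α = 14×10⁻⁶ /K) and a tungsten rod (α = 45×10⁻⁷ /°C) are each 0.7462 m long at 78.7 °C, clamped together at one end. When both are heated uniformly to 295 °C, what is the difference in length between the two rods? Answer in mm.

ΔT = 216.3 K
gold: ΔL = 14×10⁻⁶ × 0.7462 m × 216.3 = 2.2596×10⁻³ m = 2.2596 mm
tungsten: ΔL = 45×10⁻⁷ × 0.7462 m × 216.3 = 7.2631×10⁻⁴ m = 0.72631 mm
difference = 2.2596 − 0.72631 = 1.53329 mm

1.53 mm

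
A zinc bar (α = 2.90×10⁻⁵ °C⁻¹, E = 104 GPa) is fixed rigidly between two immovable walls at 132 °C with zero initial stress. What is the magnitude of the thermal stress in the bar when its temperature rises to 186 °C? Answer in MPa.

Fully constrained: the free strain ε = αΔT is blocked, so σ = Eε = EαΔT.
|ΔT| = 54 K
σ = 104×10⁹ × 2.90×10⁻⁵ × 54 = 1.63×10⁸ Pa

σ = 163 MPa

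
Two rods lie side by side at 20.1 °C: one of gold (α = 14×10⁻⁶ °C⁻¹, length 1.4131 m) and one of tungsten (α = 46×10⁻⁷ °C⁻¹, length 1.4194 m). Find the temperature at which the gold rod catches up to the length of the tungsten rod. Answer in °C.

T = 495.4 °C

Equal length when α₁L₁ΔT − α₂L₂ΔT = L₂ − L₁ = 6.30×10⁻³ m
α₁L₁ = 1.97834×10⁻⁵, α₂L₂ = 6.52924×10⁻⁶ → Δ(αL) = 1.325416×10⁻⁵ m/K
ΔT = 6.30×10⁻³ / 1.325416×10⁻⁵ = 475.322 K, so T = 20.1 + 475.322 = 495.422 °C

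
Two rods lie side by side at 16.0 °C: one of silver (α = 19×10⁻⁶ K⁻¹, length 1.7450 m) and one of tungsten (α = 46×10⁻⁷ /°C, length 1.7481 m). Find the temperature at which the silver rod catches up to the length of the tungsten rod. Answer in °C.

T = 139.4 °C

L₁(1 + α₁ΔT) = L₂(1 + α₂ΔT) ⇒ ΔT = (L₂ − L₁)/(α₁L₁ − α₂L₂)
L₂ − L₁ = 1.7481 − 1.7450 = 3.10×10⁻³ m
α₁L₁ − α₂L₂ = 19×10⁻⁶×1.7450 − 46×10⁻⁷×1.7481 = 2.511374×10⁻⁵ m/K
ΔT = 3.10×10⁻³ / 2.511374×10⁻⁵ = 123.438 K
T = 16.0 + 123.438 = 139.438 °C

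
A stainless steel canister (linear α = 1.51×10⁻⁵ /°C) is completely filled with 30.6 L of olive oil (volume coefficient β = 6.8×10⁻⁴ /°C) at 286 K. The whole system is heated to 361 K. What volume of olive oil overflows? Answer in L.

The canister also expands: β_container ≈ 3α = 4.53×10⁻⁵ /K
Net overflow = V₀(β_liq − 3α_cont)ΔT
β − 3α = 6.80×10⁻⁴ − 4.53×10⁻⁵ = 6.347×10⁻⁴ /K; ΔT = 75 K
ΔV = 30.6 × 6.347×10⁻⁴ × 75 = 1.46 L

1.46 L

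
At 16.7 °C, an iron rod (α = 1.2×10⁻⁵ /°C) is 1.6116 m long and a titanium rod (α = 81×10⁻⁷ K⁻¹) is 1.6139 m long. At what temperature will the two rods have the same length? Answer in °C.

T = 383.7 °C

L₁(1 + α₁ΔT) = L₂(1 + α₂ΔT) ⇒ ΔT = (L₂ − L₁)/(α₁L₁ − α₂L₂)
L₂ − L₁ = 1.6139 − 1.6116 = 2.30×10⁻³ m
α₁L₁ − α₂L₂ = 1.2×10⁻⁵×1.6116 − 81×10⁻⁷×1.6139 = 6.26661×10⁻⁶ m/K
ΔT = 2.30×10⁻³ / 6.26661×10⁻⁶ = 367.025 K
T = 16.7 + 367.025 = 383.725 °C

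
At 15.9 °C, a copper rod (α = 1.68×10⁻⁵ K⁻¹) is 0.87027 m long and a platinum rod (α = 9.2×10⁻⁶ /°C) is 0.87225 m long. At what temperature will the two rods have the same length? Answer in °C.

L₁(1 + α₁ΔT) = L₂(1 + α₂ΔT) ⇒ ΔT = (L₂ − L₁)/(α₁L₁ − α₂L₂)
L₂ − L₁ = 0.87225 − 0.87027 = 1.98×10⁻³ m
α₁L₁ − α₂L₂ = 1.68×10⁻⁵×0.87027 − 9.2×10⁻⁶×0.87225 = 6.595836×10⁻⁶ m/K
ΔT = 1.98×10⁻³ / 6.595836×10⁻⁶ = 300.189 K
T = 15.9 + 300.189 = 316.089 °C

T = 316.1 °C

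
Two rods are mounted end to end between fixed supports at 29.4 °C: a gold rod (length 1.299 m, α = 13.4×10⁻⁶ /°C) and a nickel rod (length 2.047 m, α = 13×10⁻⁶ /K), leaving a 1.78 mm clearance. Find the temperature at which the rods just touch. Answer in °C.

T = 69.8 °C

α₁L₁ = 1.74066×10⁻⁵ m/K, α₂L₂ = 2.6611×10⁻⁵ m/K → total 4.40176×10⁻⁵ m/K
ΔT = g/(α₁L₁+α₂L₂) = 1.78×10⁻³ / 4.40176×10⁻⁵ = 40.438 K
T = 29.4 + 40.438 = 69.838 °C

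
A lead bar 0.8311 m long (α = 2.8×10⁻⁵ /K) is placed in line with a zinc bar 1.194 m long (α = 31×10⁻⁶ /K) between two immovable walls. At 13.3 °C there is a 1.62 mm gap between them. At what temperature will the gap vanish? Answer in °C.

α₁L₁ = 2.32708×10⁻⁵ m/K, α₂L₂ = 3.7014×10⁻⁵ m/K → total 6.02848×10⁻⁵ m/K
ΔT = g/(α₁L₁+α₂L₂) = 1.62×10⁻³ / 6.02848×10⁻⁵ = 26.872 K
T = 13.3 + 26.872 = 40.172 °C

T = 40.2 °C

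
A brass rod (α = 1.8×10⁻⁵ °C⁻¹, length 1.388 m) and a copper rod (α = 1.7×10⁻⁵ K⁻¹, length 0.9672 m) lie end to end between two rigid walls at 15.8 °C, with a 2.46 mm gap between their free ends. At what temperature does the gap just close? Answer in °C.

T = 75.2 °C

α₁L₁ = 2.4984×10⁻⁵ m/K, α₂L₂ = 1.64424×10⁻⁵ m/K → total 4.14264×10⁻⁵ m/K
ΔT = g/(α₁L₁+α₂L₂) = 2.46×10⁻³ / 4.14264×10⁻⁵ = 59.382 K
T = 15.8 + 59.382 = 75.182 °C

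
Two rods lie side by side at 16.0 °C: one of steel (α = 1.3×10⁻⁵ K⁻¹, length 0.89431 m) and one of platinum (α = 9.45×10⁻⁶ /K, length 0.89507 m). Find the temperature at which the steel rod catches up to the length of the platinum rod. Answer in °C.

T = 255.9 °C

Equal length when α₁L₁ΔT − α₂L₂ΔT = L₂ − L₁ = 7.60×10⁻⁴ m
α₁L₁ = 1.162603×10⁻⁵, α₂L₂ = 8.4584115×10⁻⁶ → Δ(αL) = 3.1676185×10⁻⁶ m/K
ΔT = 7.60×10⁻⁴ / 3.1676185×10⁻⁶ = 239.928 K, so T = 16.0 + 239.928 = 255.928 °C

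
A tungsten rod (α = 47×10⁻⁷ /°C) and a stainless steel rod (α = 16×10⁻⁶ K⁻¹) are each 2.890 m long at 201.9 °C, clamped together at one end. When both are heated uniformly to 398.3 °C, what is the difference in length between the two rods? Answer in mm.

6.41 mm

ΔT = 196.4 K
tungsten: ΔL = 47×10⁻⁷ × 2.890 m × 196.4 = 2.6677×10⁻³ m = 2.6677 mm
stainless steel: ΔL = 16×10⁻⁶ × 2.890 m × 196.4 = 9.0815×10⁻³ m = 9.0815 mm
difference = 9.0815 − 2.6677 = 6.4138 mm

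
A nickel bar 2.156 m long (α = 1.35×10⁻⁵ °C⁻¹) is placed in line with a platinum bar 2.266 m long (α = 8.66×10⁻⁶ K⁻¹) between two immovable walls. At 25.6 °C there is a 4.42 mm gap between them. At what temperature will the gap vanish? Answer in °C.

α₁L₁ = 2.9106×10⁻⁵ m/K, α₂L₂ = 1.962356×10⁻⁵ m/K → total 4.872956×10⁻⁵ m/K
ΔT = g/(α₁L₁+α₂L₂) = 4.42×10⁻³ / 4.872956×10⁻⁵ = 90.70 K
T = 25.6 + 90.70 = 116.30 °C

T = 116 °C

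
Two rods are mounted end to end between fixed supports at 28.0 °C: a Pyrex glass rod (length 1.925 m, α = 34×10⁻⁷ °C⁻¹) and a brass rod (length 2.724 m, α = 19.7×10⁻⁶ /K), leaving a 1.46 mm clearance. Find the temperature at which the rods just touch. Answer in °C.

Gap closes when ΔL₁ + ΔL₂ = 1.46 mm = 1.46×10⁻³ m
(α₁L₁ + α₂L₂)ΔT = g
α₁L₁ + α₂L₂ = 34×10⁻⁷×1.925 + 19.7×10⁻⁶×2.724 = 6.02078×10⁻⁵ m/K
ΔT = 1.46×10⁻³ / 6.02078×10⁻⁵ = 24.249 K
T = 28.0 + 24.249 = 52.249 °C

T = 52.2 °C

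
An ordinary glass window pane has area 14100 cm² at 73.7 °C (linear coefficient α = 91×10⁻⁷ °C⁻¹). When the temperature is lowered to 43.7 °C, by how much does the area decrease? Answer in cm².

ΔA = 7.70 cm²

Area coefficient ≈ 2α; |ΔT| = 30.0 K
ΔA = 2αA₀ΔT = 2(91×10⁻⁷)(14100)(30.0) = 7.70 cm²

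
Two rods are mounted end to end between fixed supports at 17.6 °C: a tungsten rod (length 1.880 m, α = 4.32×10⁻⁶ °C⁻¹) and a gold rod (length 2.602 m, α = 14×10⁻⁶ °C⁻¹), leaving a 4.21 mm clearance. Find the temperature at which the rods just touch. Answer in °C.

T = 112 °C

α₁L₁ = 8.1216×10⁻⁶ m/K, α₂L₂ = 3.6428×10⁻⁵ m/K → total 4.45496×10⁻⁵ m/K
ΔT = g/(α₁L₁+α₂L₂) = 4.21×10⁻³ / 4.45496×10⁻⁵ = 94.50 K
T = 17.6 + 94.50 = 112.10 °C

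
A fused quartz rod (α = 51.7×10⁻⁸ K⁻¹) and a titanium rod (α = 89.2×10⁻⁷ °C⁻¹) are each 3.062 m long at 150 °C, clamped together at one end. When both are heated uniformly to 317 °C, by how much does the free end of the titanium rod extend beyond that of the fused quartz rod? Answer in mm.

ΔT = 167 K
fused quartz: ΔL = 51.7×10⁻⁸ × 3.062 m × 167 = 2.6437×10⁻⁴ m = 0.26437 mm
titanium: ΔL = 89.2×10⁻⁷ × 3.062 m × 167 = 4.5613×10⁻³ m = 4.5613 mm
difference = 4.5613 − 0.26437 = 4.29693 mm

4.30 mm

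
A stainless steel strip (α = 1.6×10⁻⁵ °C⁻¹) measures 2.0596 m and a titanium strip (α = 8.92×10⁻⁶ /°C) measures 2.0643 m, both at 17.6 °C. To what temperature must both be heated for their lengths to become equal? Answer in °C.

L₁(1 + α₁ΔT) = L₂(1 + α₂ΔT) ⇒ ΔT = (L₂ − L₁)/(α₁L₁ − α₂L₂)
L₂ − L₁ = 2.0643 − 2.0596 = 4.70×10⁻³ m
α₁L₁ − α₂L₂ = 1.6×10⁻⁵×2.0596 − 8.92×10⁻⁶×2.0643 = 1.4540044×10⁻⁵ m/K
ΔT = 4.70×10⁻³ / 1.4540044×10⁻⁵ = 323.245 K
T = 17.6 + 323.245 = 340.845 °C

T = 340.8 °C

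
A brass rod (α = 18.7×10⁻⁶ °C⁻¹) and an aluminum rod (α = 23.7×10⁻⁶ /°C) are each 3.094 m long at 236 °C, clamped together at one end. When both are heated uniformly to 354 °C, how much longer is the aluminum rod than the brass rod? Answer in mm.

1.83 mm

ΔT = 118 K
brass: ΔL = 18.7×10⁻⁶ × 3.094 m × 118 = 6.8272×10⁻³ m = 6.8272 mm
aluminum: ΔL = 23.7×10⁻⁶ × 3.094 m × 118 = 8.6527×10⁻³ m = 8.6527 mm
difference = 8.6527 − 6.8272 = 1.8255 mm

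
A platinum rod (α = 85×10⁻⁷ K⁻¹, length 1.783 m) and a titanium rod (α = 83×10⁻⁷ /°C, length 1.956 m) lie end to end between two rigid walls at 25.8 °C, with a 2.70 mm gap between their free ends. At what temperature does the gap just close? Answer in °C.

α₁L₁ = 1.51555×10⁻⁵ m/K, α₂L₂ = 1.62348×10⁻⁵ m/K → total 3.13903×10⁻⁵ m/K
ΔT = g/(α₁L₁+α₂L₂) = 2.70×10⁻³ / 3.13903×10⁻⁵ = 86.01 K
T = 25.8 + 86.01 = 111.81 °C

T = 112 °C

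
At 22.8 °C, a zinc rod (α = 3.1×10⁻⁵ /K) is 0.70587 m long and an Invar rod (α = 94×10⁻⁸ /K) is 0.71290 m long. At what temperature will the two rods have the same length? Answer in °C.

T = 354.2 °C

L₁(1 + α₁ΔT) = L₂(1 + α₂ΔT) ⇒ ΔT = (L₂ − L₁)/(α₁L₁ − α₂L₂)
L₂ − L₁ = 0.71290 − 0.70587 = 7.03×10⁻³ m
α₁L₁ − α₂L₂ = 3.1×10⁻⁵×0.70587 − 94×10⁻⁸×0.71290 = 2.1211844×10⁻⁵ m/K
ΔT = 7.03×10⁻³ / 2.1211844×10⁻⁵ = 331.419 K
T = 22.8 + 331.419 = 354.219 °C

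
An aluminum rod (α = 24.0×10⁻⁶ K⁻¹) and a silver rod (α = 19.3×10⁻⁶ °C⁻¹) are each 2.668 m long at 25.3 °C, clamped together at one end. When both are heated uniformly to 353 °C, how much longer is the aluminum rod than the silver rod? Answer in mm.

ΔT = 327.7 K
aluminum: ΔL = 24.0×10⁻⁶ × 2.668 m × 327.7 = 2.0983×10⁻² m = 20.983 mm
silver: ΔL = 19.3×10⁻⁶ × 2.668 m × 327.7 = 1.6874×10⁻² m = 16.874 mm
difference = 20.983 − 16.874 = 4.109 mm

4.11 mm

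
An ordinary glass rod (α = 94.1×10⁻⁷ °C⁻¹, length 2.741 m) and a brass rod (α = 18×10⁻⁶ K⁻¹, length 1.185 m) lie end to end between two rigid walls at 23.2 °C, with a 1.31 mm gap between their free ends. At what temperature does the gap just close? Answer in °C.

α₁L₁ = 2.579281×10⁻⁵ m/K, α₂L₂ = 2.133×10⁻⁵ m/K → total 4.712281×10⁻⁵ m/K
ΔT = g/(α₁L₁+α₂L₂) = 1.31×10⁻³ / 4.712281×10⁻⁵ = 27.800 K
T = 23.2 + 27.800 = 51.000 °C

T = 51.0 °C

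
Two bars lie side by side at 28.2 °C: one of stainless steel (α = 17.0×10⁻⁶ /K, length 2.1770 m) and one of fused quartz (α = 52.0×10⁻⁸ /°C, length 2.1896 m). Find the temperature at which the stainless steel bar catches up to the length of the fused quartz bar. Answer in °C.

L₁(1 + α₁ΔT) = L₂(1 + α₂ΔT) ⇒ ΔT = (L₂ − L₁)/(α₁L₁ − α₂L₂)
L₂ − L₁ = 2.1896 − 2.1770 = 1.26×10⁻² m
α₁L₁ − α₂L₂ = 17.0×10⁻⁶×2.1770 − 52.0×10⁻⁸×2.1896 = 3.5870408×10⁻⁵ m/K
ΔT = 1.26×10⁻² / 3.5870408×10⁻⁵ = 351.264 K
T = 28.2 + 351.264 = 379.464 °C

T = 379.5 °C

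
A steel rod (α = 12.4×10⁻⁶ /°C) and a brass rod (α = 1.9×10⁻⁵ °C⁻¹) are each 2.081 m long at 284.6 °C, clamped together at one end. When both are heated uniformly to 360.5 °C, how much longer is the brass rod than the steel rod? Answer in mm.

ΔT = 75.9 K
steel: ΔL = 12.4×10⁻⁶ × 2.081 m × 75.9 = 1.9586×10⁻³ m = 1.9586 mm
brass: ΔL = 1.9×10⁻⁵ × 2.081 m × 75.9 = 3.0010×10⁻³ m = 3.0010 mm
difference = 3.0010 − 1.9586 = 1.0424 mm

1.04 mm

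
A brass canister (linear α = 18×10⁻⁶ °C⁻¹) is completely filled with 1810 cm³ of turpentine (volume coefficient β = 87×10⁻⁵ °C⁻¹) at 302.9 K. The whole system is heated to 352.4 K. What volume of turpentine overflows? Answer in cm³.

The canister also expands: β_container ≈ 3α = 5.4×10⁻⁵ /K
Net overflow = V₀(β_liq − 3α_cont)ΔT
β − 3α = 8.70×10⁻⁴ − 5.4×10⁻⁵ = 8.16×10⁻⁴ /K; ΔT = 49.5 K
ΔV = 1810 × 8.16×10⁻⁴ × 49.5 = 73.1 cm³

73.1 cm³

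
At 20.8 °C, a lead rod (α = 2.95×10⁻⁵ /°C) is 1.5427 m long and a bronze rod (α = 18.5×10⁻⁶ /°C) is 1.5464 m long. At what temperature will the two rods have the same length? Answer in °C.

Equal length when α₁L₁ΔT − α₂L₂ΔT = L₂ − L₁ = 3.70×10⁻³ m
α₁L₁ = 4.550965×10⁻⁵, α₂L₂ = 2.86084×10⁻⁵ → Δ(αL) = 1.690125×10⁻⁵ m/K
ΔT = 3.70×10⁻³ / 1.690125×10⁻⁵ = 218.919 K, so T = 20.8 + 218.919 = 239.719 °C

T = 239.7 °C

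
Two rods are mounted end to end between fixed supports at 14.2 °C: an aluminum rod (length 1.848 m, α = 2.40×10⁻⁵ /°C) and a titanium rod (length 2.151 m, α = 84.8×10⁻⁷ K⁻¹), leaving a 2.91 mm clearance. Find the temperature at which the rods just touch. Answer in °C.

Gap closes when ΔL₁ + ΔL₂ = 2.91 mm = 2.91×10⁻³ m
(α₁L₁ + α₂L₂)ΔT = g
α₁L₁ + α₂L₂ = 2.40×10⁻⁵×1.848 + 84.8×10⁻⁷×2.151 = 6.259248×10⁻⁵ m/K
ΔT = 2.91×10⁻³ / 6.259248×10⁻⁵ = 46.491 K
T = 14.2 + 46.491 = 60.691 °C

T = 60.7 °C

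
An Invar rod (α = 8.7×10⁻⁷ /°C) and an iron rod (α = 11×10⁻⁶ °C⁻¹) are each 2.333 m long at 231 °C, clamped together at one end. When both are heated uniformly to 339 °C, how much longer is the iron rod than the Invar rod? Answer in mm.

ΔT = 108 K
Invar: ΔL = 8.7×10⁻⁷ × 2.333 m × 108 = 2.1921×10⁻⁴ m = 0.21921 mm
iron: ΔL = 11×10⁻⁶ × 2.333 m × 108 = 2.7716×10⁻³ m = 2.7716 mm
difference = 2.7716 − 0.21921 = 2.55239 mm

2.55 mm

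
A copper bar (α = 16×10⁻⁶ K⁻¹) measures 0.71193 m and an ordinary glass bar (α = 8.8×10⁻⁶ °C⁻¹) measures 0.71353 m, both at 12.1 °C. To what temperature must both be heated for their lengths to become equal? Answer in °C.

Equal length when α₁L₁ΔT − α₂L₂ΔT = L₂ − L₁ = 1.60×10⁻³ m
α₁L₁ = 1.139088×10⁻⁵, α₂L₂ = 6.279064×10⁻⁶ → Δ(αL) = 5.111816×10⁻⁶ m/K
ΔT = 1.60×10⁻³ / 5.111816×10⁻⁶ = 313.000 K, so T = 12.1 + 313.000 = 325.100 °C

T = 325.1 °C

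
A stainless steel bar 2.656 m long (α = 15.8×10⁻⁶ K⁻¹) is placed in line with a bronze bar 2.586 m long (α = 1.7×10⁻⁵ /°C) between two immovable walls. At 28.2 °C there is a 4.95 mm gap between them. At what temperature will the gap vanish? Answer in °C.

T = 85.8 °C

α₁L₁ = 4.19648×10⁻⁵ m/K, α₂L₂ = 4.3962×10⁻⁵ m/K → total 8.59268×10⁻⁵ m/K
ΔT = g/(α₁L₁+α₂L₂) = 4.95×10⁻³ / 8.59268×10⁻⁵ = 57.607 K
T = 28.2 + 57.607 = 85.807 °C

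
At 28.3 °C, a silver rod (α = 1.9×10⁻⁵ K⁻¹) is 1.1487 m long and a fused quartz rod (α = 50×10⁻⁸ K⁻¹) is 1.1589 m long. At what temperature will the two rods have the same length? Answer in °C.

Equal length when α₁L₁ΔT − α₂L₂ΔT = L₂ − L₁ = 1.02×10⁻² m
α₁L₁ = 2.18253×10⁻⁵, α₂L₂ = 5.7945×10⁻⁷ → Δ(αL) = 2.124585×10⁻⁵ m/K
ΔT = 1.02×10⁻² / 2.124585×10⁻⁵ = 480.094 K, so T = 28.3 + 480.094 = 508.394 °C

T = 508.4 °C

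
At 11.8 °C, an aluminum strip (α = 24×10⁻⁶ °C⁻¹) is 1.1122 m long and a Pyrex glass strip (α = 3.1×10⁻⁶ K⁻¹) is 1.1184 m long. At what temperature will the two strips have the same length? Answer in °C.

T = 278.7 °C

Equal length when α₁L₁ΔT − α₂L₂ΔT = L₂ − L₁ = 6.20×10⁻³ m
α₁L₁ = 2.66928×10⁻⁵, α₂L₂ = 3.46704×10⁻⁶ → Δ(αL) = 2.322576×10⁻⁵ m/K
ΔT = 6.20×10⁻³ / 2.322576×10⁻⁵ = 266.945 K, so T = 11.8 + 266.945 = 278.745 °C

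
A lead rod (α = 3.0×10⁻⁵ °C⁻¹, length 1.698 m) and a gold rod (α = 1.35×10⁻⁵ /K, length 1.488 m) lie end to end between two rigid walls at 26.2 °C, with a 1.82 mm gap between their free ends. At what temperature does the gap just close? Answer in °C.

α₁L₁ = 5.094×10⁻⁵ m/K, α₂L₂ = 2.0088×10⁻⁵ m/K → total 7.1028×10⁻⁵ m/K
ΔT = g/(α₁L₁+α₂L₂) = 1.82×10⁻³ / 7.1028×10⁻⁵ = 25.624 K
T = 26.2 + 25.624 = 51.824 °C

T = 51.8 °C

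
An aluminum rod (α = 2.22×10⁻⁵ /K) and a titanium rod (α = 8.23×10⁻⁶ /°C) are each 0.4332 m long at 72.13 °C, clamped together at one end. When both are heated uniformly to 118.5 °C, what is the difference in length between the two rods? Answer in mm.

0.281 mm

ΔT = 46.37 K
aluminum: ΔL = 2.22×10⁻⁵ × 0.4332 m × 46.37 = 4.4594×10⁻⁴ m = 0.44594 mm
titanium: ΔL = 8.23×10⁻⁶ × 0.4332 m × 46.37 = 1.6532×10⁻⁴ m = 0.16532 mm
difference = 0.44594 − 0.16532 = 0.28062 mm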